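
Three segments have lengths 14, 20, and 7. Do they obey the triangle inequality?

For three segments to close into a triangle, no single side can be as long as the other two combined.
The longest side is 20, and 7 + 14 = 21 > 20.
A triangle can be formed.

Yes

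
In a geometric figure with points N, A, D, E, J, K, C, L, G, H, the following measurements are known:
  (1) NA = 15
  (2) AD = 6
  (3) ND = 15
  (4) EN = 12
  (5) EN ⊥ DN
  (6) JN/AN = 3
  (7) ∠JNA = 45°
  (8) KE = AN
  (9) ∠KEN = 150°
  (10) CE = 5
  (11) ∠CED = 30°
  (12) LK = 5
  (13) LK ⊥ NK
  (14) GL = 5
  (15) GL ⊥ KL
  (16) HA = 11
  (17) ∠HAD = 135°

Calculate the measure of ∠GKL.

Step 1: By the law of cosines on triangle KLG: KG² = 5² + 5² − 2·5·5·cos(90°) = 50, so KG = 5·√2.
Step 2: By the inverse law of cosines on triangle GKL: cos(∠GKL) = ((5·√2)² + 5² − 5²) / (2·5·√2·5) = 50/70.71 = 0.7071, so ∠GKL = 45°.

Therefore, the measure of angle ∠GKL = 45°.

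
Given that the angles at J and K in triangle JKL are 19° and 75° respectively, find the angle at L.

Let angle L = x. Then 19 + 75 + x = 180.
x = 180 - 94 = 86 degrees.

86 degrees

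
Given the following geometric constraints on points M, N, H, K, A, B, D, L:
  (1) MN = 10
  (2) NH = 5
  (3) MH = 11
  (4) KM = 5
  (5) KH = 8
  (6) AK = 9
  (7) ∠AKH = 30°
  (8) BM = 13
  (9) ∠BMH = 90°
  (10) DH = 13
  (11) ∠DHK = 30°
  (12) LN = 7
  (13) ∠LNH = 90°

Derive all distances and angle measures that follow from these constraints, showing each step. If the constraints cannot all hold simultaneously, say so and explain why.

The constraints are consistent.

Step 1: From HK = 8, KA = 9, and ∠HKA = 30°, by the law of cosines:
  HA² = HK² + KA² - 2·HK·KA·cos(30°) = 64 + 81 - 124.7 = 20.29
  HA ≈ 4.5

Step 2: From HM = 11, MB = 13, and ∠HMB = 90°, by the law of cosines:
  HB² = HM² + MB² - 2·HM·MB·cos(90°) = 121 + 169 - 0 = 290
  HB ≈ 17.03

Step 3: From HN = 5, NL = 7, and ∠HNL = 90°, by the law of cosines:
  HL² = HN² + NL² - 2·HN·NL·cos(90°) = 25 + 49 - 0 = 74
  HL = √74

Step 4: From KH = 8, HD = 13, and ∠KHD = 30°, by the law of cosines:
  KD² = KH² + HD² - 2·KH·HD·cos(30°) = 64 + 169 - 180.1 = 52.87
  KD ≈ 7.27

Step 5: From MH = 11, MK = 5, HK = 8, by the inverse law of cosines:
  cos(∠HMK) = (MH² + MK² - HK²) / (2·MH·MK)
  ∠HMK = 41.8°

Step 6: From MH = 11, MN = 10, HN = 5, by the inverse law of cosines:
  cos(∠HMN) = (MH² + MN² - HN²) / (2·MH·MN)
  ∠HMN = 27.01°

Step 7: From NH = 5, NM = 10, HM = 11, by the inverse law of cosines:
  cos(∠HNM) = (NH² + NM² - HM²) / (2·NH·NM)
  ∠HNM = 87.71°

Step 8: From HK = 8, HM = 11, KM = 5, by the inverse law of cosines:
  cos(∠KHM) = (HK² + HM² - KM²) / (2·HK·HM)
  ∠KHM = 24.62°

Step 9: From HM = 11, HN = 5, MN = 10, by the inverse law of cosines:
  cos(∠MHN) = (HM² + HN² - MN²) / (2·HM·HN)
  ∠MHN = 65.28°

Step 10: From KH = 8, KM = 5, HM = 11, by the inverse law of cosines:
  cos(∠HKM) = (KH² + KM² - HM²) / (2·KH·KM)
  ∠HKM = 113.58°

Step 11: From HA = 4.5, HK = 8, AK = 9, by the inverse law of cosines:
  cos(∠AHK) = (HA² + HK² - AK²) / (2·HA·HK)
  ∠AHK = 87.38°

Step 12: From HB = 17.03, HM = 11, BM = 13, by the inverse law of cosines:
  cos(∠BHM) = (HB² + HM² - BM²) / (2·HB·HM)
  ∠BHM = 49.76°

Step 13: From HL = √74, HN = 5, LN = 7, by the inverse law of cosines:
  cos(∠LHN) = (HL² + HN² - LN²) / (2·HL·HN)
  ∠LHN = 54.46°

Step 14: From KD = 7.27, KH = 8, DH = 13, by the inverse law of cosines:
  cos(∠DKH) = (KD² + KH² - DH²) / (2·KD·KH)
  ∠DKH = 116.62°

Step 15: From AH = 4.5, AK = 9, HK = 8, by the inverse law of cosines:
  cos(∠HAK) = (AH² + AK² - HK²) / (2·AH·AK)
  ∠HAK = 62.62°

Step 16: From BH = 17.03, BM = 13, HM = 11, by the inverse law of cosines:
  cos(∠HBM) = (BH² + BM² - HM²) / (2·BH·BM)
  ∠HBM = 40.24°

Step 17: From DH = 13, DK = 7.27, HK = 8, by the inverse law of cosines:
  cos(∠HDK) = (DH² + DK² - HK²) / (2·DH·DK)
  ∠HDK = 33.38°

Step 18: From LH = √74, LN = 7, HN = 5, by the inverse law of cosines:
  cos(∠HLN) = (LH² + LN² - HN²) / (2·LH·LN)
  ∠HLN = 35.54°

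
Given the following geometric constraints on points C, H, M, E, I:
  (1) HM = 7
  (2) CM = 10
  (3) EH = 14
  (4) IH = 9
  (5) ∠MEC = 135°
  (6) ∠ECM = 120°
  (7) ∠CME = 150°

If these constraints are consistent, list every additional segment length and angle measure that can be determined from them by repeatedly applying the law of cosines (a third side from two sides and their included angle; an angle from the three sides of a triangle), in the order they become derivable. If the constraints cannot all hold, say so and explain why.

These constraints are not satisfiable: (5), (6) and (7) are the three interior angles of triangle MEC, which must sum to 180°, but 135° + 120° + 150° = 405°. No planar figure meets all of them, so nothing further can be derived.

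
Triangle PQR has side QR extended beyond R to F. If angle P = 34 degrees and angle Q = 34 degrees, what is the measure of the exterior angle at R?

By the exterior angle theorem, an exterior angle of a triangle equals the sum of the two remote interior angles.
Exterior angle = angle P + angle Q
Exterior angle = 34 + 34 = 68 degrees

68 degrees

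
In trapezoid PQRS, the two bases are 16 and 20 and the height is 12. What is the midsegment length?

The midsegment (median) of a trapezoid connects the midpoints of the non-parallel sides.
Its length is the average of the two bases: (16 + 20) / 2 = 18.

18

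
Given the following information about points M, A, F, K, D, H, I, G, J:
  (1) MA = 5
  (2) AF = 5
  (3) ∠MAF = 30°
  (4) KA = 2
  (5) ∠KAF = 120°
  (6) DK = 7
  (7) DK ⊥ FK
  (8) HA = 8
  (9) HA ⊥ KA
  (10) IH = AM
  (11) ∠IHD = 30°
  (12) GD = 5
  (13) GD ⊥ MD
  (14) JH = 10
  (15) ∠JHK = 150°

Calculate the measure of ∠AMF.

Step 1: By the law of cosines on triangle MAF: MF² = 5² + 5² − 2·5·5·cos(30°) = 6.7, so MF ≈ 2.59.
Step 2: By the inverse law of cosines on triangle AMF: cos(∠AMF) = (5² + 2.59² − 5²) / (2·5·2.59) = 6.7/25.88 = 0.2588, so ∠AMF = 75°.

Therefore, the measure of angle ∠AMF = 75°.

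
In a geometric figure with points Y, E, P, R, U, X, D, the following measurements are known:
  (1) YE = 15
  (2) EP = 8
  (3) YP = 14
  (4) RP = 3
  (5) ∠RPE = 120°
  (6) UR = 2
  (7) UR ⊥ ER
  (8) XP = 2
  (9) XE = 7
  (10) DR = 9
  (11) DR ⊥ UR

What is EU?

Step 1: By the law of cosines on triangle EPR: ER² = 8² + 3² − 2·8·3·cos(120°) = 97, so ER = √97.
Step 2: By the law of cosines on triangle ERU: EU² = √97² + 2² − 2·√97·2·cos(90°) = 101, so EU = √101.

Therefore, the length of EU = √101.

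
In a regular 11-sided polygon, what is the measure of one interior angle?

Each interior angle of a regular n-gon is (n - 2) * 180 / n.
For n = 11: (11 - 2) * 180 / 11 = 1620/11 = 1620/11 degrees.

1620/11 degrees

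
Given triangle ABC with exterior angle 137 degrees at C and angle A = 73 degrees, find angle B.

angle B = 137 - 73 = 64 degrees (exterior angle theorem).

64 degrees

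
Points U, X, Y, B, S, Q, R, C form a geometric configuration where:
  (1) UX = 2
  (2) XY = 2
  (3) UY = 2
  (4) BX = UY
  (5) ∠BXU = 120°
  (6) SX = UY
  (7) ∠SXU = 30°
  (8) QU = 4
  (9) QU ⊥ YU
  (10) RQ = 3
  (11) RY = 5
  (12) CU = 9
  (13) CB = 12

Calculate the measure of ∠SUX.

From the given relations: SX = UY = 2.
Step 1: By the law of cosines on triangle UXS: US² = 2² + 2² − 2·2·2·cos(30°) = 1.07, so US ≈ 1.04.
Step 2: By the inverse law of cosines on triangle SUX: cos(∠SUX) = (1.04² + 2² − 2²) / (2·1.04·2) = 1.07/4.14 = 0.2588, so ∠SUX = 75°.

Therefore, the measure of angle ∠SUX = 75°.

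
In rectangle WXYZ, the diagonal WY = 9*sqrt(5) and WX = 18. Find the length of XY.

Using the Pythagorean theorem: d^2 = a^2 + b^2
b^2 = d^2 - a^2
b^2 = 405 - 324
b^2 = 81
b = sqrt(81) = 9

9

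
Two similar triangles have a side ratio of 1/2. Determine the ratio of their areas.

Area scales with the square of linear dimensions. If every length is multiplied by 1/2, then the area is multiplied by (1/2)^2 = 1/4.
The area ratio is 1:4.

1:4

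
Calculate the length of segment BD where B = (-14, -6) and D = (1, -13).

d = sqrt((15)^2 + (-7)^2) = sqrt(274)

sqrt(274)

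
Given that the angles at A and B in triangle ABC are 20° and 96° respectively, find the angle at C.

By the triangle angle sum property, the three interior angles of any triangle add up to 180°.
We know angle A = 20° and angle B = 96°, so their sum is 116°.
Therefore angle C = 180° - 116° = 64°.

64 degrees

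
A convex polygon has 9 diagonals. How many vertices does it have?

Using d = n(n - 3)/2, we solve 9 = n(n - 3)/2.
So n(n - 3) = 18.
Testing n = 6: 6 * 3 = 18 = 18. Correct.
The polygon has 6 sides.

6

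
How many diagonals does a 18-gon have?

Each of the 18 vertices connects to 15 non-adjacent vertices via diagonals.
Total connections = 18 × 15 = 270, but each diagonal is counted twice.
Number of diagonals = 270 / 2 = 135.

135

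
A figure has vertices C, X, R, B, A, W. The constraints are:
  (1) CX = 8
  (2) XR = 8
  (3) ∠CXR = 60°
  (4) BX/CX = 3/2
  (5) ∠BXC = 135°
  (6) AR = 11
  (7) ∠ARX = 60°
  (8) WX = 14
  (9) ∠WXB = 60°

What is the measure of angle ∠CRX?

Step 1: By the law of cosines on triangle RXC: RC² = 8² + 8² − 2·8·8·cos(60°) = 64, so RC = 8.
Step 2: By the inverse law of cosines on triangle CRX: cos(∠CRX) = (8² + 8² − 8²) / (2·8·8) = 64/128 = 0.5, so ∠CRX = 60°.

Therefore, the measure of angle ∠CRX = 60°.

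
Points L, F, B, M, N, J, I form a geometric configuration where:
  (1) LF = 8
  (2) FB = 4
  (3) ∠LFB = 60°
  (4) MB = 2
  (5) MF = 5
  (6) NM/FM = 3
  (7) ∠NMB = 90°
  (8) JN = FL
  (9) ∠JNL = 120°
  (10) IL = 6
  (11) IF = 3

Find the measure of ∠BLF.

Step 1: By the law of cosines on triangle LFB: LB² = 8² + 4² − 2·8·4·cos(60°) = 48, so LB = 4·√3.
Step 2: By the inverse law of cosines on triangle BLF: cos(∠BLF) = ((4·√3)² + 8² − 4²) / (2·4·√3·8) = 96/110.85 = 0.866, so ∠BLF = 30°.

Therefore, the measure of angle ∠BLF = 30°.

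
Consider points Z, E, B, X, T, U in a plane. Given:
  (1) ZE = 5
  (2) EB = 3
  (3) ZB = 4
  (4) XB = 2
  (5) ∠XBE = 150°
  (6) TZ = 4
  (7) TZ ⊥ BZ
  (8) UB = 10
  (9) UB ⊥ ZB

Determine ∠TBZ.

Step 1: By the law of cosines on triangle BZT: BT² = 4² + 4² − 2·4·4·cos(90°) = 32, so BT = 4·√2.
Step 2: By the inverse law of cosines on triangle TBZ: cos(∠TBZ) = ((4·√2)² + 4² − 4²) / (2·4·√2·4) = 32/45.25 = 0.7071, so ∠TBZ = 45°.

Therefore, the measure of angle ∠TBZ = 45°.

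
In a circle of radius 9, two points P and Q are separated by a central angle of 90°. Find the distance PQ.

Chord = 2(9) sin(45°) = 9*sqrt(2)

9*sqrt(2)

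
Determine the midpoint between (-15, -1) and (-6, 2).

The midpoint is the point halfway along the segment.
Move half the horizontal distance: -15 + (-6 - -15)/2 = -15 + 9/2 = -21/2
Move half the vertical distance: -1 + (2 - -1)/2 = -1 + 3/2 = 1/2
Midpoint = (-21/2, 1/2)

(-21/2, 1/2)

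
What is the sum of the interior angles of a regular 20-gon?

The sum of interior angles of an n-sided polygon is (n - 2) * 180.
For n = 20: (20 - 2) * 180 = 18 * 180 = 3240 degrees.

3240 degrees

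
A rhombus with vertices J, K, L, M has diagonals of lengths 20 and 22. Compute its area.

The diagonals of a rhombus divide it into four right triangles.
Each triangle has legs 20/ 2 = 10 and 22/2 = 11, so each has area (1/2)*10*11 = 55.
Four such triangles give total area = (d1 * d2) / 2 = 220.

220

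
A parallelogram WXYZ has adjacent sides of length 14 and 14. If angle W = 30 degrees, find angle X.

Opposite sides of a parallelogram are parallel, so consecutive angles form co-interior angles on a transversal.
Co-interior angles sum to 180°, giving angle X = 180 - 30 = 150 degrees.

150 degrees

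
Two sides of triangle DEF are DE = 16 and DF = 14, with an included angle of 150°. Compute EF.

When two sides and the included angle are known, the law of cosines gives the third side.
c^2 = a^2 + b^2 - 2ab cos(C) generalizes the Pythagorean theorem to non-right triangles.
Here: EF^2 = 256 + 196 - 448*(-sqrt(3)/2) = 224*sqrt(3) + 452
EF = 2*sqrt(56*sqrt(3) + 113)

2*sqrt(56*sqrt(3) + 113)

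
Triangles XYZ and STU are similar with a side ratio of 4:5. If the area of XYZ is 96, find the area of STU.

For similar figures, the area ratio equals the square of the side ratio.
Side ratio (XYZ to STU) = 4:5, so area ratio = 4^2:5^2 = 16:25.
If the area of XYZ is 96, then the area of STU = 96 * (25/16) = 150.

150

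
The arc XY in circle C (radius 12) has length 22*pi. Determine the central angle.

Arc length L = 2πr × θ/360, so θ = 360L / (2πr).
θ = 360 × 22*pi / (2π × 12)
θ = 330°
θ = 330°

330°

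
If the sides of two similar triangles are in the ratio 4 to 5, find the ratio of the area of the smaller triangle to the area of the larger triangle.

Area scales with the square of linear dimensions. If every length is multiplied by 4/5, then the area is multiplied by (4/5)^2 = 16/25.
The area ratio is 16:25.

16:25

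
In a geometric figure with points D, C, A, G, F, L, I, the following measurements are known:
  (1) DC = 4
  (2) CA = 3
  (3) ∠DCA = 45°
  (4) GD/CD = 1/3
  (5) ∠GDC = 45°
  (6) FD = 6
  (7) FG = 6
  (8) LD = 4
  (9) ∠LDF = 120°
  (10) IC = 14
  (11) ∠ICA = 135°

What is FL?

Step 1: By the law of cosines on triangle FDL: FL² = 6² + 4² − 2·6·4·cos(120°) = 76, so FL = 2·√19.

Therefore, the length of FL = 2·√19.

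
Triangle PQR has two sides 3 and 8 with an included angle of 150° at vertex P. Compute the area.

Area = (1/2) * PQ * PR * sin(P)
Area = (1/2) * 3 * 8 * sin(150°)
Area = (1/2) * 3 * 8 * 1/2
Area = 6

6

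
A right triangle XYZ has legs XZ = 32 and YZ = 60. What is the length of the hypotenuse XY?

In a right triangle, the square of the hypotenuse equals the sum of the squares of the two legs.
The legs are 32 and 60, so the hypotenuse = sqrt(1024 + 3600) = sqrt(4624) = 68.

68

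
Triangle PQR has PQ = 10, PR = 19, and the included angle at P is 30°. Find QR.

Law of cosines: QR^2 = 10^2 + 19^2 - 2(10)(19)cos(30°) = 461 - 190*sqrt(3), so QR = sqrt(461 - 190*sqrt(3)).

sqrt(461 - 190*sqrt(3))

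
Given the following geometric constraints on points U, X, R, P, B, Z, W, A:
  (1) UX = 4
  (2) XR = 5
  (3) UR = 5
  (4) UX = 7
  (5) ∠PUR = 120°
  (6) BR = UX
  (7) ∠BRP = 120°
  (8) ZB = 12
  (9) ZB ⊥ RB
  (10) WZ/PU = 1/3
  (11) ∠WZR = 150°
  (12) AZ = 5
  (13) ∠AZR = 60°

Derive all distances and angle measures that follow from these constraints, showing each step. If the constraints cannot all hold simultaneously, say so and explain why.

These constraints are not satisfiable: (1) UX = 4 and (4) UX = 7 assign two different lengths to the same segment. No planar figure meets all of them, so nothing further can be derived.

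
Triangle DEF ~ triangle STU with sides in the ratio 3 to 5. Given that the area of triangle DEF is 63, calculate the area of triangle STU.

Area ratio = (3/5)^2 = 9/25. Area of STU = 63 * 25/9 = 175.

175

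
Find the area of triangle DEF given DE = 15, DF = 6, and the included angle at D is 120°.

Area = (1/2)(15)(6) sin(120°) = (1/2)(15)(6)(sqrt(3)/2) = 45*sqrt(3)/2

45*sqrt(3)/2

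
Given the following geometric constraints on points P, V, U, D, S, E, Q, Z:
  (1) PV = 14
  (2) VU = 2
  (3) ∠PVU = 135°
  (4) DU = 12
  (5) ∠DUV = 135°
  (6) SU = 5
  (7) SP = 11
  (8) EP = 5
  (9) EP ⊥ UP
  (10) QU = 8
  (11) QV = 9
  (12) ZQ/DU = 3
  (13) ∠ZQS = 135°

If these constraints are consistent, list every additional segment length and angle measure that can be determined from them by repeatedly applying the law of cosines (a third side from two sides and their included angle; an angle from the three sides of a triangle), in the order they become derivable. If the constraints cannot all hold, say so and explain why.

The constraints are consistent. Derivable facts, in order:
After 1 step:
- PU ≈ 15.48
- VD ≈ 13.49
- ∠QUV = 113.97°
- ∠QVU = 54.31°
- ∠UQV = 11.72°
After 2 steps:
- UE ≈ 16.27
- ∠DVU = 38.98°
- ∠PSU = 148.31°
- ∠PUS = 21.92°
- ∠PUV = 39.76°
- ∠SPU = 9.77°
- ∠UDV = 6.02°
- ∠UPV = 5.24°
After 3 steps:
- ∠EUP = 17.9°
- ∠PEU = 72.1°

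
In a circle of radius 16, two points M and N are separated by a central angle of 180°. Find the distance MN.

Drop a perpendicular from the center to the chord, bisecting both the chord and the central angle.
Each half-chord = r sin(θ/2) = 16 sin(90°).
The full chord = 2 × 16 × sin(90°) = 32.

32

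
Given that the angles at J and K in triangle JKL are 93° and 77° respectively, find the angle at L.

Let angle L = x. Then 93 + 77 + x = 180.
x = 180 - 170 = 10 degrees.

10 degrees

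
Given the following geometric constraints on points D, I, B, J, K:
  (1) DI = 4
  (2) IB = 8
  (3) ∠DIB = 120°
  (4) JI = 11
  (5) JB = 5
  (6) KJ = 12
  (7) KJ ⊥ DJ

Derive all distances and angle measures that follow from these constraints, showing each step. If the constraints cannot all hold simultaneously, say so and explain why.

The constraints are consistent.

Step 1: From DI = 4, IB = 8, and ∠DIB = 120°, by the law of cosines:
  DB² = DI² + IB² - 2·DI·IB·cos(120°) = 16 + 64 + 32 = 112
  DB = 4·√7

Step 2: From IB = 8, IJ = 11, BJ = 5, by the inverse law of cosines:
  cos(∠BIJ) = (IB² + IJ² - BJ²) / (2·IB·IJ)
  ∠BIJ = 24.62°

Step 3: From BI = 8, BJ = 5, IJ = 11, by the inverse law of cosines:
  cos(∠IBJ) = (BI² + BJ² - IJ²) / (2·BI·BJ)
  ∠IBJ = 113.58°

Step 4: From JB = 5, JI = 11, BI = 8, by the inverse law of cosines:
  cos(∠BJI) = (JB² + JI² - BI²) / (2·JB·JI)
  ∠BJI = 41.8°

Step 5: From DB = 4·√7, DI = 4, BI = 8, by the inverse law of cosines:
  cos(∠BDI) = (DB² + DI² - BI²) / (2·DB·DI)
  ∠BDI = 40.89°

Step 6: From BD = 4·√7, BI = 8, DI = 4, by the inverse law of cosines:
  cos(∠DBI) = (BD² + BI² - DI²) / (2·BD·BI)
  ∠DBI = 19.11°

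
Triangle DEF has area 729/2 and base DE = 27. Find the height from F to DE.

height = 2 * 729/2 / 27 = 27

27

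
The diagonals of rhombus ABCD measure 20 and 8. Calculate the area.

The diagonals of a rhombus divide it into four right triangles.
Each triangle has legs 20/ 2 = 10 and 8/2 = 4, so each has area (1/2)*10*4 = 20.
Four such triangles give total area = (d1 * d2) / 2 = 80.

80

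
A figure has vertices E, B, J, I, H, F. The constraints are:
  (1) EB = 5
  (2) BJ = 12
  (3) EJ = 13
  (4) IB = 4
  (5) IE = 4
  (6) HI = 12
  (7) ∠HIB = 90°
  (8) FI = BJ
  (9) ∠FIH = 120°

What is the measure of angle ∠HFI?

From the given relations: FI = BJ = 12.
Step 1: By the law of cosines on triangle FIH: FH² = 12² + 12² − 2·12·12·cos(120°) = 432, so FH = 12·√3.
Step 2: By the inverse law of cosines on triangle HFI: cos(∠HFI) = ((12·√3)² + 12² − 12²) / (2·12·√3·12) = 432/498.83 = 0.866, so ∠HFI = 30°.

Therefore, the measure of angle ∠HFI = 30°.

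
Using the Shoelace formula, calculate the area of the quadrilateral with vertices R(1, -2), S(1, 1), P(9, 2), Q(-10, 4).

The Shoelace formula works by pairing each vertex with the next (cycling back to the first).
For each pair, compute x_i*y_(i+1) - x_(i+1)*y_i:
  (1*1 - 1*-2) = 3
  (1*2 - 9*1) = -7
  (9*4 - -10*2) = 56
  (-10*-2 - 1*4) = 16
Taking half the absolute value of the total: Area = (1/2)(68) = 34.

34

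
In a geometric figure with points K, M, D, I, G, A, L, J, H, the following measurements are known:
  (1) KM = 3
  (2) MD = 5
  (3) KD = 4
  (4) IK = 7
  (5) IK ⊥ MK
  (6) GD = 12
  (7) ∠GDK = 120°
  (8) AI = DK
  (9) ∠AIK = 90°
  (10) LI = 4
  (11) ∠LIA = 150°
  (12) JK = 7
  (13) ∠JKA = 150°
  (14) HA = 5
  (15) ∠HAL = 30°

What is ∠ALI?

From the given relations: AI = DK = 4.
Step 1: By the law of cosines on triangle LIA: LA² = 4² + 4² − 2·4·4·cos(150°) = 59.71, so LA ≈ 7.73.
Step 2: By the inverse law of cosines on triangle ALI: cos(∠ALI) = (7.73² + 4² − 4²) / (2·7.73·4) = 59.71/61.82 = 0.9659, so ∠ALI = 15°.

Therefore, the measure of angle ∠ALI = 15°.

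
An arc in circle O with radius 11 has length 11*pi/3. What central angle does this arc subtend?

Arc length L = 2πr × θ/360, so θ = 360L / (2πr).
θ = 360 × 11*pi/3 / (2π × 11)
θ = 60°
θ = 60°

60°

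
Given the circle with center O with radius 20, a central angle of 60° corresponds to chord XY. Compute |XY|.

Drop a perpendicular from the center to the chord, bisecting both the chord and the central angle.
Each half-chord = r sin(θ/2) = 20 sin(30°).
The full chord = 2 × 20 × sin(30°) = 20.

20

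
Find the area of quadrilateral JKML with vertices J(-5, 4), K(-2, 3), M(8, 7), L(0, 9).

Using the Shoelace formula for a quadrilateral (vertices in order):
Area = (1/2)|sum of (x_i * y_(i+1) - x_(i+1) * y_i)|
Terms: (-5*3 - -2*4) = -7, (-2*7 - 8*3) = -38, (8*9 - 0*7) = 72, (0*4 - -5*9) = 45
Sum = 72
Area = (1/2)(72) = 36

36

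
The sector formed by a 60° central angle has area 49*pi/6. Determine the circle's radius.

Sector area A = πr² × θ/360, so r² = 360A / (πθ).
r² = 360 × 49*pi/6 / (π × 60)
r² = 49
r = 7

7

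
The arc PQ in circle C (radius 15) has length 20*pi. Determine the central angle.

The full circumference is 2πr = 30*pi.
The arc is 20*pi / 30*pi = 2/3 of the full circle.
So the central angle = 2/3 × 360° = 240°.

240°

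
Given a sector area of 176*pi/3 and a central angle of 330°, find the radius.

r² = 360 × 176*pi/3 / (π × 330) = 64, so r = 8.

8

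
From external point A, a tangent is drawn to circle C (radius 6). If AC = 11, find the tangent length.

Let T be the point of tangency. Then CT ⊥ AT (radius ⊥ tangent).
In right triangle CTA: CA² = CT² + AT²
11² = 6² + AT²
AT² = 85, AT = sqrt(85)

sqrt(85)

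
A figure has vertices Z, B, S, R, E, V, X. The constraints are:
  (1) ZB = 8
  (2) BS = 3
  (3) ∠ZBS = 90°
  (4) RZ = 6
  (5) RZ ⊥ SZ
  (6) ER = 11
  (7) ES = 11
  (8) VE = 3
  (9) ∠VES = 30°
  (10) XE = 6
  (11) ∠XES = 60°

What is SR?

Step 1: By the law of cosines on triangle ZBS: ZS² = 8² + 3² − 2·8·3·cos(90°) = 73, so ZS = √73.
Step 2: By the law of cosines on triangle SZR: SR² = √73² + 6² − 2·√73·6·cos(90°) = 109, so SR = √109.

Therefore, the length of SR = √109.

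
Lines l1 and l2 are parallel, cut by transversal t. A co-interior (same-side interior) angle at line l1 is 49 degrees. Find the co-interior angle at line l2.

Co-interior (same-side interior) angles are between the parallel lines on the same side of the transversal.
Unlike corresponding or alternate interior angles, they are supplementary rather than equal.
So the angle = 180 - 49 = 131 degrees.

131 degrees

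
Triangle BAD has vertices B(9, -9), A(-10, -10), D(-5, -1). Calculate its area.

Using the Shoelace formula for a triangle:
Area = (1/2)|x0(y1 - y2) + x1(y2 - y0) + x2(y0 - y1)|
Area = (1/2)|9(-10 - -1) + -10(-1 - -9) + -5(-9 - -10)|
Area = (1/2)|-81 + -80 + -5|
Area = (1/2)|-166|
Area = (1/2)(166)
Area = 83

83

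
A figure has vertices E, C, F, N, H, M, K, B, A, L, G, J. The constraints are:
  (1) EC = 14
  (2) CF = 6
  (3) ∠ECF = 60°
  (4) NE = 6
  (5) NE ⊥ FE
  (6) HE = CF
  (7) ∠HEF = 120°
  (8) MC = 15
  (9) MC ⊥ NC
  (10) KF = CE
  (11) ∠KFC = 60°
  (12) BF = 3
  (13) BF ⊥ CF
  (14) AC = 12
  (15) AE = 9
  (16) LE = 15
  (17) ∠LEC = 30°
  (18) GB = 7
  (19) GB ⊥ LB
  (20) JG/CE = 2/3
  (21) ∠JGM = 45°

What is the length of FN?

Step 1: By the law of cosines on triangle ECF: EF² = 14² + 6² − 2·14·6·cos(60°) = 148, so EF = 2·√37.
Step 2: By the law of cosines on triangle FEN: FN² = (2·√37)² + 6² − 2·2·√37·6·cos(90°) = 184, so FN = 2·√46.

Therefore, the length of FN = 2·√46.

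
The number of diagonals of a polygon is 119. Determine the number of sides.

Using d = n(n - 3)/2, we solve 119 = n(n - 3)/2.
So n(n - 3) = 238.
Testing n = 17: 17 * 14 = 238 = 238. Correct.
The polygon has 17 sides.

17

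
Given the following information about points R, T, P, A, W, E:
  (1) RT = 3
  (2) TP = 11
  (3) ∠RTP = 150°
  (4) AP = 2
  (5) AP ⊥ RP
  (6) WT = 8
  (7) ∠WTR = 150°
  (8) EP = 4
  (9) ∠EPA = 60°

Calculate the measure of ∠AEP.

Step 1: By the law of cosines on triangle EPA: EA² = 4² + 2² − 2·4·2·cos(60°) = 12, so EA = 2·√3.
Step 2: By the inverse law of cosines on triangle AEP: cos(∠AEP) = ((2·√3)² + 4² − 2²) / (2·2·√3·4) = 24/27.71 = 0.866, so ∠AEP = 30°.

Therefore, the measure of angle ∠AEP = 30°.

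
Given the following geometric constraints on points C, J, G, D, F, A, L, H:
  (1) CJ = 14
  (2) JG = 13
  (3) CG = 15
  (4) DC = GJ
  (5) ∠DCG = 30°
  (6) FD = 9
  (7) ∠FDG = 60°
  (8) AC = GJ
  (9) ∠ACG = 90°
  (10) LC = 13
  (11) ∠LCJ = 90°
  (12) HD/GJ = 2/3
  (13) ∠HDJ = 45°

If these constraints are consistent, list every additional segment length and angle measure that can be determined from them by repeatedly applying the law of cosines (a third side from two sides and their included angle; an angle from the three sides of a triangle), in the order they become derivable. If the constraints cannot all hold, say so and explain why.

The constraints are consistent. Derivable facts, in order:
After 1 step:
- GA ≈ 19.85
- GD ≈ 7.5
- JL ≈ 19.1
- ∠CGJ = 59.49°
- ∠CJG = 67.38°
- ∠GCJ = 53.13°
After 2 steps:
- GF ≈ 8.35
- ∠AGC = 40.91°
- ∠CAG = 49.09°
- ∠CDG = 89.93°
- ∠CGD = 60.07°
- ∠CJL = 42.88°
- ∠CLJ = 47.12°
After 3 steps:
- ∠DFG = 51.05°
- ∠DGF = 68.95°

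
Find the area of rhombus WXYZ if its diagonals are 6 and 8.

Area of a rhombus = (d1 * d2) / 2
Area = (6 * 8) / 2
Area = 48 / 2
Area = 24

24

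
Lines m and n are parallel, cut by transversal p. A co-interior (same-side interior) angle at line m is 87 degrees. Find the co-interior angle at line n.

Co-interior angles (same-side interior) formed by parallel lines and a transversal are supplementary (sum to 180 degrees).
The given angle is 87 degrees.
The co-interior angle = 180 - 87 = 93 degrees.

93 degrees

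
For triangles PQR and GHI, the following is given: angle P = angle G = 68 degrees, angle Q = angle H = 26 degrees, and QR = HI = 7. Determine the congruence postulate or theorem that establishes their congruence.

Consider the given information: angle P = angle G = 68 degrees, angle Q = angle H = 26 degrees, and QR = HI = 7
This is not ASA or HL: ASA requires two angles and the side between them. HL only applies to right triangles with matching hypotenuse and leg.
The correct criterion is AAS. Two pairs of corresponding angles and a non-included side are equal (Angle-Angle-Side).

AAS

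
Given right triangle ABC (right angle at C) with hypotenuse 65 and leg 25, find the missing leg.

BC = sqrt(65^2 - 25^2) = sqrt(3600) = 60

60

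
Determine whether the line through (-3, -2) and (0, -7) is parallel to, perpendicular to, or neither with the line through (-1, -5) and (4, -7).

Slope of line 1: m1 = (-7 - -2)/(0 - -3) = -5/3 = -5/3
Slope of line 2: m2 = (-7 - -5)/(4 - -1) = -2/5 = -2/5
m1 != m2 and m1*m2 = 2/3 != -1. Neither.

Neither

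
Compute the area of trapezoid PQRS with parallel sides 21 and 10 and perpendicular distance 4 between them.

A trapezoid's area equals the midsegment times the height.
The midsegment is (21 + 10) / 2 = 31/2.
Area = 31/2 * 4 = 62.

62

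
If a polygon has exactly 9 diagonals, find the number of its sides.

Using d = n(n - 3)/2, we solve 9 = n(n - 3)/2.
So n(n - 3) = 18.
Testing n = 6: 6 * 3 = 18 = 18. Correct.
The polygon has 6 sides.

6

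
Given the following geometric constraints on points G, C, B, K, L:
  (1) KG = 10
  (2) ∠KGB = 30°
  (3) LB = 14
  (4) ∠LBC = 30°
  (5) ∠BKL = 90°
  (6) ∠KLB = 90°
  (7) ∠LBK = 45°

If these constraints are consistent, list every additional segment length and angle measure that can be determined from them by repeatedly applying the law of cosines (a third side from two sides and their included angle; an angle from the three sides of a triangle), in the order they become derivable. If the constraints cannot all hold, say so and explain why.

These constraints are not satisfiable: (5), (6) and (7) are the three interior angles of triangle BKL, which must sum to 180°, but 90° + 90° + 45° = 225°. No planar figure meets all of them, so nothing further can be derived.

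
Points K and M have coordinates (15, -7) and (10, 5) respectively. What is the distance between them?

The horizontal distance is |10 - 15| = 5 and the vertical distance is |5 - -7| = 12.
By the Pythagorean theorem, d = sqrt(5^2 + 12^2) = sqrt(169) = 13.

13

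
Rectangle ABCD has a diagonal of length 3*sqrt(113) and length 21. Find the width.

b = sqrt(d^2 - a^2) = sqrt(1017 - 441) = sqrt(576) = 24

24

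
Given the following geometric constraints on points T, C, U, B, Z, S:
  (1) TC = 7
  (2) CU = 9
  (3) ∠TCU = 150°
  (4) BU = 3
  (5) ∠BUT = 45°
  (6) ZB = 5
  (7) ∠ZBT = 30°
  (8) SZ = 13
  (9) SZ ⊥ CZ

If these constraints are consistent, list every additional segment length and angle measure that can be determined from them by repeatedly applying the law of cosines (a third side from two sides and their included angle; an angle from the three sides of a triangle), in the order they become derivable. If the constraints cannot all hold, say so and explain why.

The constraints are consistent. Derivable facts, in order:
After 1 step:
- TU ≈ 15.46
After 2 steps:
- TB ≈ 13.51
- ∠CTU = 16.92°
- ∠CUT = 13.08°
After 3 steps:
- TZ ≈ 9.51
- ∠BTU = 9.03°
- ∠TBU = 125.97°
After 4 steps:
- ∠BTZ = 15.23°
- ∠BZT = 134.77°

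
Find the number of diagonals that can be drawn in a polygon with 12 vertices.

Total line segments between 12 vertices = C(12,2) = 66.
Subtract the 12 sides: 66 - 12 = 54 diagonals.

54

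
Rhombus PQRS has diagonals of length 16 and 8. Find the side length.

The diagonals of a rhombus bisect each other at right angles.
Half-diagonals: 16/2 = 8 and 8/2 = 4
side = sqrt(8^2 + 4^2)
side = sqrt(64 + 16)
side = sqrt(80) = 4*sqrt(5)

4*sqrt(5)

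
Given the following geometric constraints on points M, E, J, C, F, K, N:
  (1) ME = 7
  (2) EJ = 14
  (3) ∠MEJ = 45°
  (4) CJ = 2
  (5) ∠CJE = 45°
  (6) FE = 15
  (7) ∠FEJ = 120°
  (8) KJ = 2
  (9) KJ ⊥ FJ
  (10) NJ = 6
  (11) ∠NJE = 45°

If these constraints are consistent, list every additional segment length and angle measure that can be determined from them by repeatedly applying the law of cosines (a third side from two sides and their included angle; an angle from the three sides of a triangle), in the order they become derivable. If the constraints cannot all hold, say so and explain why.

The constraints are consistent. Derivable facts, in order:
After 1 step:
- EC ≈ 12.66
- EN ≈ 10.64
- JF ≈ 25.12
- MJ ≈ 10.32
After 2 steps:
- FK ≈ 25.2
- ∠CEJ = 6.41°
- ∠ECJ = 128.59°
- ∠EFJ = 28.86°
- ∠EJF = 31.14°
- ∠EJM = 28.68°
- ∠EMJ = 106.32°
- ∠ENJ = 111.5°
- ∠JEN = 23.5°
After 3 steps:
- ∠FKJ = 85.45°
- ∠JFK = 4.55°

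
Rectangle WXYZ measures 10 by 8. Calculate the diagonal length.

d = sqrt(10^2 + 8^2) = sqrt(164) = 2*sqrt(41)

2*sqrt(41)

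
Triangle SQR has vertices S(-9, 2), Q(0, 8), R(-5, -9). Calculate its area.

Shoelace: Area = (1/2)|-9(8--9) + 0(-9-2) + -5(2-8)| = (1/2)(123) = 123/2

123/2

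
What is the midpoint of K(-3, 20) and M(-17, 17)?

The midpoint is the average of the coordinates:
x: (-3 + -17)/2 = -10
y: (20 + 17)/2 = 37/2
Midpoint = (-10, 37/2)

(-10, 37/2)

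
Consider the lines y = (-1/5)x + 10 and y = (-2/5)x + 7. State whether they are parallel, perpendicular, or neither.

Slope of line 1: m1 = -1/5
Slope of line 2: m2 = -2/5
m1 != m2 and m1*m2 = 2/25 != -1. Neither.

Neither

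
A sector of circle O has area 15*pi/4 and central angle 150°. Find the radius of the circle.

r² = 360 × 15*pi/4 / (π × 150) = 9, so r = 3.

3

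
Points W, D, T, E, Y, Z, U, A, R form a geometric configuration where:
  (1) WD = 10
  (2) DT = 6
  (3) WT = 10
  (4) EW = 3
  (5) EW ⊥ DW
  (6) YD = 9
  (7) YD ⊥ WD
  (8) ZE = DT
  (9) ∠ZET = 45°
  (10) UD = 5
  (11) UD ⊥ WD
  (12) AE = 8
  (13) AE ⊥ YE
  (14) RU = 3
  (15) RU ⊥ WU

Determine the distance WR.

Step 1: By the law of cosines on triangle UDW: UW² = 5² + 10² − 2·5·10·cos(90°) = 125, so UW = 5·√5.
Step 2: By the law of cosines on triangle WUR: WR² = (5·√5)² + 3² − 2·5·√5·3·cos(90°) = 134, so WR = √134.

Therefore, the length of WR = √134.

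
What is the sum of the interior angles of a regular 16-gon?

The sum of interior angles of an n-sided polygon is (n - 2) * 180.
For n = 16: (16 - 2) * 180 = 14 * 180 = 2520 degrees.

2520 degrees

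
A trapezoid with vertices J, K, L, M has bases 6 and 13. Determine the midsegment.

midsegment = (6 + 13) / 2 = 19 / 2 = 19/2

19/2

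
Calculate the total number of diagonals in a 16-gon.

Total line segments between 16 vertices = C(16,2) = 120.
Subtract the 16 sides: 120 - 16 = 104 diagonals.

104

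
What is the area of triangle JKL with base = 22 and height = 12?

Area = (1/2) * base * height
Area = (1/2) * 22 * 12
Area = 132

132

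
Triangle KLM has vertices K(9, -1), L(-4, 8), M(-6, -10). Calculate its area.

Using the Shoelace formula for a triangle:
Area = (1/2)|x0(y1 - y2) + x1(y2 - y0) + x2(y0 - y1)|
Area = (1/2)|9(8 - -10) + -4(-10 - -1) + -6(-1 - 8)|
Area = (1/2)|162 + 36 + 54|
Area = (1/2)|252|
Area = (1/2)(252)
Area = 126

126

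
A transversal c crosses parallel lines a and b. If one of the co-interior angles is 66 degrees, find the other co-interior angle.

Co-interior angles sum to 180: 180 - 66 = 114 degrees.

114 degrees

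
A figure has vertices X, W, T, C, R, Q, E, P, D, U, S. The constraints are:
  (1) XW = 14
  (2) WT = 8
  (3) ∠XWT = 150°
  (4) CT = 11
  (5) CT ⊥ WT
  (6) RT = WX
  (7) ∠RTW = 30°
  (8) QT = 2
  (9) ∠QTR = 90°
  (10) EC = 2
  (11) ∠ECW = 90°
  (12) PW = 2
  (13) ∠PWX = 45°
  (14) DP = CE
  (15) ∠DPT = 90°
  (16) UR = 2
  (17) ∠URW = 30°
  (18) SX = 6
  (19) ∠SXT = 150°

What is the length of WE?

Step 1: By the law of cosines on triangle CTW: CW² = 11² + 8² − 2·11·8·cos(90°) = 185, so CW = √185.
Step 2: By the law of cosines on triangle WCE: WE² = √185² + 2² − 2·√185·2·cos(90°) = 189, so WE = 3·√21.

Therefore, the length of WE = 3·√21.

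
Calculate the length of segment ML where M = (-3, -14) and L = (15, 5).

The horizontal distance is |15 - -3| = 18 and the vertical distance is |5 - -14| = 19.
By the Pythagorean theorem, d = sqrt(18^2 + 19^2) = sqrt(685).

sqrt(685)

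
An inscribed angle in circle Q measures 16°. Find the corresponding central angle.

The inscribed angle theorem states that a central angle is always twice any inscribed angle that subtends the same arc.
Since the inscribed angle is 16°, the central angle = 2 × 16° = 32°.

32°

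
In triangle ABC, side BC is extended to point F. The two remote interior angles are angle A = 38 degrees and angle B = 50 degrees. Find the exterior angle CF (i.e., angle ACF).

By the exterior angle theorem, an exterior angle of a triangle equals the sum of the two remote interior angles.
Exterior angle = angle A + angle B
Exterior angle = 38 + 50 = 88 degrees

88 degrees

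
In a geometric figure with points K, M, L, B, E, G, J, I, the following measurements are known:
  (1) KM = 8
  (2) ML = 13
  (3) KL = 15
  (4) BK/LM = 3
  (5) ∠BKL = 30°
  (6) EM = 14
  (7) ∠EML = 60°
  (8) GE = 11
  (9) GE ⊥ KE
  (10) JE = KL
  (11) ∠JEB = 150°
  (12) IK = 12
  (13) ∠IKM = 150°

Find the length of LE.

Step 1: By the law of cosines on triangle LME: LE² = 13² + 14² − 2·13·14·cos(60°) = 183, so LE = √183.

Therefore, the length of LE = √183.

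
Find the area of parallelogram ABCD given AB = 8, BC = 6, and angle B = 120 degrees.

The area of a parallelogram equals the product of two adjacent sides times the sine of the included angle.
This is because the height equals 6 * sin(120°) = 3*sqrt(3).
Area = 8 * 3*sqrt(3) = 24*sqrt(3)

24*sqrt(3)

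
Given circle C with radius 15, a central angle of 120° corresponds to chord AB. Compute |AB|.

Chord = 2(15) sin(60°) = 15*sqrt(3)

15*sqrt(3)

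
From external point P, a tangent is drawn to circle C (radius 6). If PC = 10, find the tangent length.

Let T be the point of tangency. Then CT ⊥ PT (radius ⊥ tangent).
In right triangle CTP: CP² = CT² + PT²
10² = 6² + PT²
PT² = 64, PT = 8

8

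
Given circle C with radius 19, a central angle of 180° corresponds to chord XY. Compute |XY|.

Drop a perpendicular from the center to the chord, bisecting both the chord and the central angle.
Each half-chord = r sin(θ/2) = 19 sin(90°).
The full chord = 2 × 19 × sin(90°) = 38.

38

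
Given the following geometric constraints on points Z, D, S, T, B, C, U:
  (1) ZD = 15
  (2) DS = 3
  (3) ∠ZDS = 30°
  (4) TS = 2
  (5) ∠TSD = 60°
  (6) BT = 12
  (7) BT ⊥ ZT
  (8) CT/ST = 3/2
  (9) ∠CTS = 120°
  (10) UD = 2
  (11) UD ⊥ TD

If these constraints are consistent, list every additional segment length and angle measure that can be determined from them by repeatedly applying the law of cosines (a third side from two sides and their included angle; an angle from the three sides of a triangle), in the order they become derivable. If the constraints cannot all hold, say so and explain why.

The constraints are consistent. Derivable facts, in order:
After 1 step:
- DT = √7
- SC = √19
- ZS ≈ 12.49
After 2 steps:
- TU = √11
- ∠CST = 36.59°
- ∠DSZ = 143.1°
- ∠DTS = 79.11°
- ∠DZS = 6.9°
- ∠SCT = 23.41°
- ∠SDT = 40.89°
After 3 steps:
- ∠DTU = 37.09°
- ∠DUT = 52.91°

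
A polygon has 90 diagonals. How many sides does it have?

Using d = n(n - 3)/2, we solve 90 = n(n - 3)/2.
So n(n - 3) = 180.
Testing n = 15: 15 * 12 = 180 = 180. Correct.
The polygon has 15 sides.

15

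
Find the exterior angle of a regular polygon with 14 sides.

Each exterior angle of a regular n-gon is 360 / n.
For n = 14: 360 / 14 = 180/7 degrees.

180/7 degrees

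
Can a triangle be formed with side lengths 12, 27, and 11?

Check the triangle inequality: 12 + 11 = 23 ≤ 27.
Since the sum of two sides does not exceed the third, no triangle can be formed.

No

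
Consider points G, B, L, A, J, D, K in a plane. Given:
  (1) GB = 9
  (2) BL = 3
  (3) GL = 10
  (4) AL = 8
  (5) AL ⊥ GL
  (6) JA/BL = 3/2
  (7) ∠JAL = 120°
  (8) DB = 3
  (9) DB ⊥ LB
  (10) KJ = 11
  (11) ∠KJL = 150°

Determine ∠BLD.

Step 1: By the law of cosines on triangle LBD: LD² = 3² + 3² − 2·3·3·cos(90°) = 18, so LD = 3·√2.
Step 2: By the inverse law of cosines on triangle BLD: cos(∠BLD) = (3² + (3·√2)² − 3²) / (2·3·3·√2) = 18/25.46 = 0.7071, so ∠BLD = 45°.

Therefore, the measure of angle ∠BLD = 45°.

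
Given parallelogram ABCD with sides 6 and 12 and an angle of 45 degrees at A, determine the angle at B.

Opposite sides of a parallelogram are parallel, so consecutive angles form co-interior angles on a transversal.
Co-interior angles sum to 180°, giving angle B = 180 - 45 = 135 degrees.

135 degrees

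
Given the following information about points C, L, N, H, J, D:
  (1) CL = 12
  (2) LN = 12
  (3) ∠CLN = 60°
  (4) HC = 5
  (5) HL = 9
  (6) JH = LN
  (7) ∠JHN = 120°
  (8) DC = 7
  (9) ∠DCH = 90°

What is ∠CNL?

Step 1: By the law of cosines on triangle NLC: NC² = 12² + 12² − 2·12·12·cos(60°) = 144, so NC = 12.
Step 2: By the inverse law of cosines on triangle CNL: cos(∠CNL) = (12² + 12² − 12²) / (2·12·12) = 144/288 = 0.5, so ∠CNL = 60°.

Therefore, the measure of angle ∠CNL = 60°.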